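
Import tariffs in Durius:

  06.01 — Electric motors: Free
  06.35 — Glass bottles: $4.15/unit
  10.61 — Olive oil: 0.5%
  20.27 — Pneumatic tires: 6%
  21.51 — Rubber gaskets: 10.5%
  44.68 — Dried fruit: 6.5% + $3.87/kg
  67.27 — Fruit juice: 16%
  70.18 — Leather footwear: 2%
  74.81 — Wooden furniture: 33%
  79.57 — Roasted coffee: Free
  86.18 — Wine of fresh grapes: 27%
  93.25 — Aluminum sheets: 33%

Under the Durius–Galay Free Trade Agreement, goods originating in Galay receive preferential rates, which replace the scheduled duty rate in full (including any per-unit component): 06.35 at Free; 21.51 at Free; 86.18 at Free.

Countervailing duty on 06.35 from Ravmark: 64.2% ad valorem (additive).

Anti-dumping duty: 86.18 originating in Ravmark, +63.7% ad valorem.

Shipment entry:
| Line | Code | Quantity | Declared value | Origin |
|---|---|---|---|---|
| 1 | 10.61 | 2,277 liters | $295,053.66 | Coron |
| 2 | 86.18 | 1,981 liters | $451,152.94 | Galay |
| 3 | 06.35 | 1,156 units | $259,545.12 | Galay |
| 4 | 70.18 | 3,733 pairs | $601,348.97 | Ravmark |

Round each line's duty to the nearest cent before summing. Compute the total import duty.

Line 1 (10.61, Coron, 2,277 liters, $295,053.66):
Base rate for 10.61 is 0.5%.
Duty = $295,053.66 × 0.5% = $1,475.27.
Line 2 (86.18, Galay, 1,981 liters, $451,152.94):
Base rate for 86.18 is 27%.
Origin Galay qualifies under the Durius–Galay agreement and 86.18 is covered: preferential rate Free applies instead.
The additional-duty order on 86.18 targets Ravmark, not Galay; it does not apply.
Duty = $451,152.94 × 0% = $0.00.
Line 3 (06.35, Galay, 1,156 units, $259,545.12):
Base rate for 06.35 is $4.15/unit.
Origin Galay qualifies under the Durius–Galay agreement and 06.35 is covered: preferential rate Free applies instead.
The additional-duty order on 06.35 targets Ravmark, not Galay; it does not apply.
Duty = $259,545.12 × 0% = $0.00.
Line 4 (70.18, Ravmark, 3,733 pairs, $601,348.97):
Base rate for 70.18 is 2%.
Duty = $601,348.97 × 2% = $12,026.98.
Total = $1,475.27 + $0.00 + $0.00 + $12,026.98 = $13,502.25.

$13,502.25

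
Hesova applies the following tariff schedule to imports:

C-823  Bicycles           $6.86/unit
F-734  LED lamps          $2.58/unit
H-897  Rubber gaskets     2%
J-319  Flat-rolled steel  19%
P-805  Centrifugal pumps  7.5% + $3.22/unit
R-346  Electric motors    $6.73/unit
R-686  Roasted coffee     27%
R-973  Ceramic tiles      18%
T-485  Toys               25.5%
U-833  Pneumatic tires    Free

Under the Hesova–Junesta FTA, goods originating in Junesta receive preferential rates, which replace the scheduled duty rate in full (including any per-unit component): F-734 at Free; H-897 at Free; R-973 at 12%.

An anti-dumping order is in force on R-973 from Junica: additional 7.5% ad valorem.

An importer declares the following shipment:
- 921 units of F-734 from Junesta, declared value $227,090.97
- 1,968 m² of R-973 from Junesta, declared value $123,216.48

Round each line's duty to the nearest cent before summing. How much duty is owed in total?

Line 1 (F-734, Junesta, 921 units, $227,090.97):
Base rate for F-734 is $2.58/unit.
Origin Junesta qualifies under the Hesova–Junesta agreement and F-734 is covered: preferential rate Free applies instead.
Duty = $227,090.97 × 0% = $0.00.
Line 2 (R-973, Junesta, 1,968 m², $123,216.48):
Base rate for R-973 is 18%.
Origin Junesta qualifies under the Hesova–Junesta agreement and R-973 is covered: preferential rate 12% applies instead.
The additional-duty order on R-973 targets Junica, not Junesta; it does not apply.
Duty = $123,216.48 × 12% = $14,785.98.
Total = $0.00 + $14,785.98 = $14,785.98.

$14,785.98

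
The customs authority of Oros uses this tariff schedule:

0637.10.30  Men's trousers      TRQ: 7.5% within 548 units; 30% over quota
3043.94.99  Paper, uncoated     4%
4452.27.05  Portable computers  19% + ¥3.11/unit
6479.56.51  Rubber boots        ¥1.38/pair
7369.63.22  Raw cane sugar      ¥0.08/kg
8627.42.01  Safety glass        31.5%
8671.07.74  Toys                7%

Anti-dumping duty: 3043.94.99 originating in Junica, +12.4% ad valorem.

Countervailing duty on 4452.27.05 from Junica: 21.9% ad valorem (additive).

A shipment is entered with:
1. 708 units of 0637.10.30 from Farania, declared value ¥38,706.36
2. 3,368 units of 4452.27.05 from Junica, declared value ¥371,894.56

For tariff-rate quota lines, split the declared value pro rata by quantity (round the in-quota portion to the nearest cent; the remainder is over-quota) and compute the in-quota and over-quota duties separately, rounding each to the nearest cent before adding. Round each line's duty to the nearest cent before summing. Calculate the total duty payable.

Line 1 (0637.10.30, Farania, 708 units, ¥38,706.36):
Code 0637.10.30 is under a tariff-rate quota (threshold 548 units). In-quota: 548 units at 7.5%; over-quota: 160 units at 30%.
Pro-rata value split: in-quota = ¥38,706.36 × 548/708 = ¥29,959.16; over-quota = ¥38,706.36 − ¥29,959.16 = ¥8,747.20.
In-quota duty = ¥29,959.16 × 7.5% = ¥2,246.94. Over-quota duty = ¥8,747.20 × 30% = ¥2,624.16.
Line duty = ¥2,246.94 + ¥2,624.16 = ¥4,871.10.
Line 2 (4452.27.05, Junica, 3,368 units, ¥371,894.56):
Base rate for 4452.27.05 is 19% + ¥3.11/unit.
Additional duty on 4452.27.05 from Junica: +21.9%. Applied ad valorem rate: 19% + 21.9% = 40.9%.
Duty = ¥371,894.56 × 40.9% + 3,368 × ¥3.11 = ¥162,579.36.
Total = ¥4,871.10 + ¥162,579.36 = ¥167,450.46.

¥167,450.46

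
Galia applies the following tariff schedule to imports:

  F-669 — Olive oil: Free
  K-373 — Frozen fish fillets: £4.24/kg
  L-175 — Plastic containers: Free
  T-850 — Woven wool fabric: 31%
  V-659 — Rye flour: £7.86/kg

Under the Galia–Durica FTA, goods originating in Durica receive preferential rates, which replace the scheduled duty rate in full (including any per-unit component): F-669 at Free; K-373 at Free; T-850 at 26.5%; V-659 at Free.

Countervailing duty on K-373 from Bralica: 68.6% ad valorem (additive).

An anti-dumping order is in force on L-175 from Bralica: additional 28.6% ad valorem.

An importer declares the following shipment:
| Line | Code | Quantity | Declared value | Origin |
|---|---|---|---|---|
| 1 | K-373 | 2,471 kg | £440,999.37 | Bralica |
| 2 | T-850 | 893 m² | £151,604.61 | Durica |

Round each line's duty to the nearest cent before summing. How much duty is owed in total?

Line 1 (K-373, Bralica, 2,471 kg, £440,999.37):
Base rate for K-373 is £4.24/kg.
K-373 has an FTA preferential rate, but origin Bralica is not Durica; base rate stands.
Additional duty on K-373 from Bralica: +68.6% ad valorem. Applied ad valorem rate = 68.6%.
Duty = £440,999.37 × 68.6% + 2,471 × £4.24 = £313,002.61.
Line 2 (T-850, Durica, 893 m², £151,604.61):
Base rate for T-850 is 31%.
Origin Durica qualifies under the Galia–Durica agreement and T-850 is covered: preferential rate 26.5% applies instead.
Duty = £151,604.61 × 26.5% = £40,175.22.
Total = £313,002.61 + £40,175.22 = £353,177.83.

£353,177.83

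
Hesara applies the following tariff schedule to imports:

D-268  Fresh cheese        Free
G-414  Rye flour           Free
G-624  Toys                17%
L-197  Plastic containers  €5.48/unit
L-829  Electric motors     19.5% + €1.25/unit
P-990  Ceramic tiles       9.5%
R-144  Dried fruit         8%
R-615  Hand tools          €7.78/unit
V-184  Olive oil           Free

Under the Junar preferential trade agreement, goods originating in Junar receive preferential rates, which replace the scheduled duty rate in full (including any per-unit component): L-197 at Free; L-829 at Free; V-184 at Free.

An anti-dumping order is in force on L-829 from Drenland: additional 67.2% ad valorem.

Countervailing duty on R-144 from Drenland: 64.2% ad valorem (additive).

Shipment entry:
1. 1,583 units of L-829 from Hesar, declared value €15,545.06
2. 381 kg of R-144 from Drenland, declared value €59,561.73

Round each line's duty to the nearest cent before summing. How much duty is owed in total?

Line 1 (L-829, Hesar, 1,583 units, €15,545.06):
Base rate for L-829 is 19.5% + €1.25/unit.
L-829 has an FTA preferential rate, but origin Hesar is not Junar; base rate stands.
The additional-duty order on L-829 targets Drenland, not Hesar; it does not apply.
Duty = €15,545.06 × 19.5% + 1,583 × €1.25 = €5,010.04.
Line 2 (R-144, Drenland, 381 kg, €59,561.73):
Base rate for R-144 is 8%.
Additional duty on R-144 from Drenland: +64.2%. Applied ad valorem rate: 8% + 64.2% = 72.2%.
Duty = €59,561.73 × 72.2% = €43,003.57.
Total = €5,010.04 + €43,003.57 = €48,013.61.

€48,013.61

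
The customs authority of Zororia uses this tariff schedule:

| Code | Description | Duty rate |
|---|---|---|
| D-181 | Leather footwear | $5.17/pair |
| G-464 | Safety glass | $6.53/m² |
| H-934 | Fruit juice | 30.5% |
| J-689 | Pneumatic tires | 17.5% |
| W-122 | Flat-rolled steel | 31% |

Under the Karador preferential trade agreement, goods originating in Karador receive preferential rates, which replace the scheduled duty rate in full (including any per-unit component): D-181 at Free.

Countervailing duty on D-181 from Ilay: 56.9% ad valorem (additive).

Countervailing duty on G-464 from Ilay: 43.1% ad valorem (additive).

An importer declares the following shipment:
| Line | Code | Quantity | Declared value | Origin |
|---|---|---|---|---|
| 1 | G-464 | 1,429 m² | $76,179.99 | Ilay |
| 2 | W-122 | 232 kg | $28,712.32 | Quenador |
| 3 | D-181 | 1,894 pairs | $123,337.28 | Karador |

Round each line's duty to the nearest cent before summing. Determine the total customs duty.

Line 1 (G-464, Ilay, 1,429 m², $76,179.99):
Base rate for G-464 is $6.53/m².
Additional duty on G-464 from Ilay: +43.1% ad valorem. Applied ad valorem rate = 43.1%.
Duty = $76,179.99 × 43.1% + 1,429 × $6.53 = $42,164.95.
Line 2 (W-122, Quenador, 232 kg, $28,712.32):
Base rate for W-122 is 31%.
Duty = $28,712.32 × 31% = $8,900.82.
Line 3 (D-181, Karador, 1,894 pairs, $123,337.28):
Base rate for D-181 is $5.17/pair.
Origin Karador qualifies under the Zororia–Karador agreement and D-181 is covered: preferential rate Free applies instead.
The additional-duty order on D-181 targets Ilay, not Karador; it does not apply.
Duty = $123,337.28 × 0% = $0.00.
Total = $42,164.95 + $8,900.82 + $0.00 = $51,065.77.

$51,065.77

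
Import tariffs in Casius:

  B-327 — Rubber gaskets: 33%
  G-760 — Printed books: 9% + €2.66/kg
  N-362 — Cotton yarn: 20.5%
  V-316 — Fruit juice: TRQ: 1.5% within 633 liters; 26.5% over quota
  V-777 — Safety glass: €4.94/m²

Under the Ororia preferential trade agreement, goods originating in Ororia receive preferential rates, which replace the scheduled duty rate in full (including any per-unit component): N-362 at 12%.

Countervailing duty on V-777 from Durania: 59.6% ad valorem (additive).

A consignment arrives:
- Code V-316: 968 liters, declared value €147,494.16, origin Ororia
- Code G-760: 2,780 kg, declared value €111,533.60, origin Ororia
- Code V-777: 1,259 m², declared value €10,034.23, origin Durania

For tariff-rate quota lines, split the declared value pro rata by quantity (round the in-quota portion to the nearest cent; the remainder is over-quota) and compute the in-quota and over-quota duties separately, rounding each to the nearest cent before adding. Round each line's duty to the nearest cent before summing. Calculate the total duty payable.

€44,606.08

Line 1 (V-316, Ororia, 968 liters, €147,494.16):
Code V-316 is under a tariff-rate quota (threshold 633 liters). In-quota: 633 liters at 1.5%; over-quota: 335 liters at 26.5%.
Pro-rata value split: in-quota = €147,494.16 × 633/968 = €96,450.21; over-quota = €147,494.16 − €96,450.21 = €51,043.95.
In-quota duty = €96,450.21 × 1.5% = €1,446.75. Over-quota duty = €51,043.95 × 26.5% = €13,526.65.
Line duty = €1,446.75 + €13,526.65 = €14,973.40.
Line 2 (G-760, Ororia, 2,780 kg, €111,533.60):
Base rate for G-760 is 9% + €2.66/kg.
Origin Ororia is the FTA partner but G-760 is not on the preference list; base rate stands.
Duty = €111,533.60 × 9% + 2,780 × €2.66 = €17,432.82.
Line 3 (V-777, Durania, 1,259 m², €10,034.23):
Base rate for V-777 is €4.94/m².
Additional duty on V-777 from Durania: +59.6% ad valorem. Applied ad valorem rate = 59.6%.
Duty = €10,034.23 × 59.6% + 1,259 × €4.94 = €12,199.86.
Total = €14,973.40 + €17,432.82 + €12,199.86 = €44,606.08.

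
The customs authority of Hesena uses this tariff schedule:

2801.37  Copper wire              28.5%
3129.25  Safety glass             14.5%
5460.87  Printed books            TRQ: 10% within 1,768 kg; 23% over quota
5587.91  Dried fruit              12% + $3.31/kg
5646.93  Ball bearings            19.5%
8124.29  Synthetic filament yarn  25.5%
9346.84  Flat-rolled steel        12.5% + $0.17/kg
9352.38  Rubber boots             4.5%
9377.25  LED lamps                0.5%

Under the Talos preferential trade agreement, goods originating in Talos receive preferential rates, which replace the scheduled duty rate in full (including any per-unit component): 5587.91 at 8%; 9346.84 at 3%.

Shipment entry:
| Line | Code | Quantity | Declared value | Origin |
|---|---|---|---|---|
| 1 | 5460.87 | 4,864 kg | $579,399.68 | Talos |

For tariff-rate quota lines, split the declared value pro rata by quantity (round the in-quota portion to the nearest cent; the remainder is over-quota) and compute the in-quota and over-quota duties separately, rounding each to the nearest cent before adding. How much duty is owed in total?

$105,883.39

Line 1 (5460.87, Talos, 4,864 kg, $579,399.68):
Code 5460.87 is under a tariff-rate quota (threshold 1,768 kg). In-quota: 1,768 kg at 10%; over-quota: 3,096 kg at 23%.
Pro-rata value split: in-quota = $579,399.68 × 1,768/4,864 = $210,604.16; over-quota = $579,399.68 − $210,604.16 = $368,795.52.
In-quota duty = $210,604.16 × 10% = $21,060.42. Over-quota duty = $368,795.52 × 23% = $84,822.97.
Line duty = $21,060.42 + $84,822.97 = $105,883.39.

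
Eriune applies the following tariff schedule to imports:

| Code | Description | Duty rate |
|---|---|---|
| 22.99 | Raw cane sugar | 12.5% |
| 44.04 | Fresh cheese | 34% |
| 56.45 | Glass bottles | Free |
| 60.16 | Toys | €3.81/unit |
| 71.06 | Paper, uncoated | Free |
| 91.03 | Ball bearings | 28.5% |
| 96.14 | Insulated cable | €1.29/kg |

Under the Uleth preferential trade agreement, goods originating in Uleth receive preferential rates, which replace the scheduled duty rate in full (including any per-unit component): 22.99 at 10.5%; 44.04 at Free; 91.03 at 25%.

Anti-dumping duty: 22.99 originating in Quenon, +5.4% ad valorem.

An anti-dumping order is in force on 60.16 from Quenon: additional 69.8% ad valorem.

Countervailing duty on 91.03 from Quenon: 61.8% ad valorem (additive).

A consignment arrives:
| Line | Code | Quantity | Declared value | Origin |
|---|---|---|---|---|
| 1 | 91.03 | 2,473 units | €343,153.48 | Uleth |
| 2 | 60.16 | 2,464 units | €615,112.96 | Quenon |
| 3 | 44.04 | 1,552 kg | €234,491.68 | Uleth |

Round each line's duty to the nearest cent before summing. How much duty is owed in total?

€524,525.06

Line 1 (91.03, Uleth, 2,473 units, €343,153.48):
Base rate for 91.03 is 28.5%.
Origin Uleth qualifies under the Eriune–Uleth agreement and 91.03 is covered: preferential rate 25% applies instead.
The additional-duty order on 91.03 targets Quenon, not Uleth; it does not apply.
Duty = €343,153.48 × 25% = €85,788.37.
Line 2 (60.16, Quenon, 2,464 units, €615,112.96):
Base rate for 60.16 is €3.81/unit.
Additional duty on 60.16 from Quenon: +69.8% ad valorem. Applied ad valorem rate = 69.8%.
Duty = €615,112.96 × 69.8% + 2,464 × €3.81 = €438,736.69.
Line 3 (44.04, Uleth, 1,552 kg, €234,491.68):
Base rate for 44.04 is 34%.
Origin Uleth qualifies under the Eriune–Uleth agreement and 44.04 is covered: preferential rate Free applies instead.
Duty = €234,491.68 × 0% = €0.00.
Total = €85,788.37 + €438,736.69 + €0.00 = €524,525.06.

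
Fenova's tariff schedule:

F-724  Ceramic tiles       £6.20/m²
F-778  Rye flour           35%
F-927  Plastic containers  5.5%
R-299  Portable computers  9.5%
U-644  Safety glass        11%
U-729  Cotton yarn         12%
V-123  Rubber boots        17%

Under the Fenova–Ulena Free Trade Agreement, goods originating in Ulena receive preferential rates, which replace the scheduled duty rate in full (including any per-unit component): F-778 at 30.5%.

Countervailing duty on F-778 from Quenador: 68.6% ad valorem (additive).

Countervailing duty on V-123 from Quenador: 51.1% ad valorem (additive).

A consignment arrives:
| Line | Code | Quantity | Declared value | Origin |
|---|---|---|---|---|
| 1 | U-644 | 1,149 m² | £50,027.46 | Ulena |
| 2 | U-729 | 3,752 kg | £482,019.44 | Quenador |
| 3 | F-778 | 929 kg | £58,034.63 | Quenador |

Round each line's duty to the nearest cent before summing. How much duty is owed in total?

Line 1 (U-644, Ulena, 1,149 m², £50,027.46):
Base rate for U-644 is 11%.
Origin Ulena is the FTA partner but U-644 is not on the preference list; base rate stands.
Duty = £50,027.46 × 11% = £5,503.02.
Line 2 (U-729, Quenador, 3,752 kg, £482,019.44):
Base rate for U-729 is 12%.
Duty = £482,019.44 × 12% = £57,842.33.
Line 3 (F-778, Quenador, 929 kg, £58,034.63):
Base rate for F-778 is 35%.
F-778 has an FTA preferential rate, but origin Quenador is not Ulena; base rate stands.
Additional duty on F-778 from Quenador: +68.6%. Applied ad valorem rate: 35% + 68.6% = 103.6%.
Duty = £58,034.63 × 103.6% = £60,123.88.
Total = £5,503.02 + £57,842.33 + £60,123.88 = £123,469.23.

£123,469.23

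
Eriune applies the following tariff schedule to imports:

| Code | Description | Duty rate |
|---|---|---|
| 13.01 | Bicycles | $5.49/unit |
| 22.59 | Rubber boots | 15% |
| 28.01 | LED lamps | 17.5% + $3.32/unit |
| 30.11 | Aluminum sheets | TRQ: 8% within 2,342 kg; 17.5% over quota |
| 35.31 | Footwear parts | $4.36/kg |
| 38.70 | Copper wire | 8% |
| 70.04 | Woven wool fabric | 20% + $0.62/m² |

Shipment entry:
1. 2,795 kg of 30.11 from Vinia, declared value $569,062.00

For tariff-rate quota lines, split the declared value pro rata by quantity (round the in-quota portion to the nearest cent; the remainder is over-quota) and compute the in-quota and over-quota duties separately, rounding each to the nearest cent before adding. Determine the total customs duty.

$54,286.89

Line 1 (30.11, Vinia, 2,795 kg, $569,062.00):
Code 30.11 is under a tariff-rate quota (threshold 2,342 kg). In-quota: 2,342 kg at 8%; over-quota: 453 kg at 17.5%.
Pro-rata value split: in-quota = $569,062.00 × 2,342/2,795 = $476,831.20; over-quota = $569,062.00 − $476,831.20 = $92,230.80.
In-quota duty = $476,831.20 × 8% = $38,146.50. Over-quota duty = $92,230.80 × 17.5% = $16,140.39.
Line duty = $38,146.50 + $16,140.39 = $54,286.89.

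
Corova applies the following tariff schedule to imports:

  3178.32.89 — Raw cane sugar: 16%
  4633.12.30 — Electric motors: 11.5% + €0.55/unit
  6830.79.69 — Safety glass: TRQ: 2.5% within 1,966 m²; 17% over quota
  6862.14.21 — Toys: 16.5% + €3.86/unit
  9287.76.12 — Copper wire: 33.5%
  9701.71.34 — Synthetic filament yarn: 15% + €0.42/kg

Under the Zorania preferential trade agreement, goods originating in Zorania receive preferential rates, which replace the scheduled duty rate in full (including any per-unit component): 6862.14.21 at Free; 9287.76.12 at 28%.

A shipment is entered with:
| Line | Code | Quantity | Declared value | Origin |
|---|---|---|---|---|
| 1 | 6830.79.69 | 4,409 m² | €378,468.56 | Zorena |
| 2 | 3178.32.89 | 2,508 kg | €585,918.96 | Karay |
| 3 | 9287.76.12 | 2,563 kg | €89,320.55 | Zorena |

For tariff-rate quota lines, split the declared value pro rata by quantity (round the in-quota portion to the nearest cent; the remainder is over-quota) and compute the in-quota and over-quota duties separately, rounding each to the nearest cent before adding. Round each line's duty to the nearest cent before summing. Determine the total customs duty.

€163,538.66

Line 1 (6830.79.69, Zorena, 4,409 m², €378,468.56):
Code 6830.79.69 is under a tariff-rate quota (threshold 1,966 m²). In-quota: 1,966 m² at 2.5%; over-quota: 2,443 m² at 17%.
Pro-rata value split: in-quota = €378,468.56 × 1,966/4,409 = €168,761.44; over-quota = €378,468.56 − €168,761.44 = €209,707.12.
In-quota duty = €168,761.44 × 2.5% = €4,219.04. Over-quota duty = €209,707.12 × 17% = €35,650.21.
Line duty = €4,219.04 + €35,650.21 = €39,869.25.
Line 2 (3178.32.89, Karay, 2,508 kg, €585,918.96):
Base rate for 3178.32.89 is 16%.
Duty = €585,918.96 × 16% = €93,747.03.
Line 3 (9287.76.12, Zorena, 2,563 kg, €89,320.55):
Base rate for 9287.76.12 is 33.5%.
9287.76.12 has an FTA preferential rate, but origin Zorena is not Zorania; base rate stands.
Duty = €89,320.55 × 33.5% = €29,922.38.
Total = €39,869.25 + €93,747.03 + €29,922.38 = €163,538.66.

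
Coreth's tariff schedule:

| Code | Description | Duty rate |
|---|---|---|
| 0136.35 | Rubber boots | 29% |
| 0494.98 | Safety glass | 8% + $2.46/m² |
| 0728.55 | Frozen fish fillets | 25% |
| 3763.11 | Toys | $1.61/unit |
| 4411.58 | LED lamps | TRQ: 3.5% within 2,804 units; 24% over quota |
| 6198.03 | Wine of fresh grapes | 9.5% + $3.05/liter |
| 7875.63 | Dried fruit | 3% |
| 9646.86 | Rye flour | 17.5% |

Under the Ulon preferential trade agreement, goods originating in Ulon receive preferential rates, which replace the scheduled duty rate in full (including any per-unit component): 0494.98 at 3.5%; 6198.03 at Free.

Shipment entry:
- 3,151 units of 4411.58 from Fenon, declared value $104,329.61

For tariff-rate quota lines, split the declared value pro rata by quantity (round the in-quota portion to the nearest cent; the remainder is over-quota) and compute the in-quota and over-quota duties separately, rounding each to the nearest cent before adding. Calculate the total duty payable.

$6,006.82

Line 1 (4411.58, Fenon, 3,151 units, $104,329.61):
Code 4411.58 is under a tariff-rate quota (threshold 2,804 units). In-quota: 2,804 units at 3.5%; over-quota: 347 units at 24%.
Pro-rata value split: in-quota = $104,329.61 × 2,804/3,151 = $92,840.44; over-quota = $104,329.61 − $92,840.44 = $11,489.17.
In-quota duty = $92,840.44 × 3.5% = $3,249.42. Over-quota duty = $11,489.17 × 24% = $2,757.40.
Line duty = $3,249.42 + $2,757.40 = $6,006.82.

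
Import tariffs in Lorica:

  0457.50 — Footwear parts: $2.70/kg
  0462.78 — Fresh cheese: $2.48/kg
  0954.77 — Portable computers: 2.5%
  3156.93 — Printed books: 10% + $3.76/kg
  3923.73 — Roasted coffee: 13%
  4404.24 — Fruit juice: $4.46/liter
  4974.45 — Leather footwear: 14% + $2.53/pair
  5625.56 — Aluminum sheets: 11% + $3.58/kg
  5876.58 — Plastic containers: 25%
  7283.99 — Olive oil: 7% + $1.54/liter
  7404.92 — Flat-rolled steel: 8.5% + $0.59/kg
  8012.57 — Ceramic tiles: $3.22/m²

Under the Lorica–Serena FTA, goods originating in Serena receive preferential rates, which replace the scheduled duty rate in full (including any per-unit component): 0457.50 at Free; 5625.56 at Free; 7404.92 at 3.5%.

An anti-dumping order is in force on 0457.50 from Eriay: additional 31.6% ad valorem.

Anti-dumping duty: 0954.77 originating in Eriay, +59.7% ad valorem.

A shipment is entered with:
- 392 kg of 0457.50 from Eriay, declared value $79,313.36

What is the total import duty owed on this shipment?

$26,121.42

Line 1 (0457.50, Eriay, 392 kg, $79,313.36):
Base rate for 0457.50 is $2.70/kg.
0457.50 has an FTA preferential rate, but origin Eriay is not Serena; base rate stands.
Additional duty on 0457.50 from Eriay: +31.6% ad valorem. Applied ad valorem rate = 31.6%.
Duty = $79,313.36 × 31.6% + 392 × $2.70 = $26,121.42.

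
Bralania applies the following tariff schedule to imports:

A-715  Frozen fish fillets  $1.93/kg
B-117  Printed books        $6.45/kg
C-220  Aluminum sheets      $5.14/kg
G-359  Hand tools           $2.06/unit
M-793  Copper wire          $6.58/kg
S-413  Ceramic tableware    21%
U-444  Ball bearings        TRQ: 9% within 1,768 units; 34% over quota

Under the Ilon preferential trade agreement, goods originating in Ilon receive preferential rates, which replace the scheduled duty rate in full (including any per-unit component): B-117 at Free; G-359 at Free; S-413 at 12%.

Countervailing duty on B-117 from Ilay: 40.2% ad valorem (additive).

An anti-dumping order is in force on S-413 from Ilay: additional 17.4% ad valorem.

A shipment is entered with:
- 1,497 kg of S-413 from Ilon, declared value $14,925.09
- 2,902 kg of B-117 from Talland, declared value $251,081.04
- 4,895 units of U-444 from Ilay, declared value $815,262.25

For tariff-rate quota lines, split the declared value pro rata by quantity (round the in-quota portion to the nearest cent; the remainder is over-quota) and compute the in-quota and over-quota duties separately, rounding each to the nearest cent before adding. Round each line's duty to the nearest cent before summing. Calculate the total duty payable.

$224,082.98

Line 1 (S-413, Ilon, 1,497 kg, $14,925.09):
Base rate for S-413 is 21%.
Origin Ilon qualifies under the Bralania–Ilon agreement and S-413 is covered: preferential rate 12% applies instead.
The additional-duty order on S-413 targets Ilay, not Ilon; it does not apply.
Duty = $14,925.09 × 12% = $1,791.01.
Line 2 (B-117, Talland, 2,902 kg, $251,081.04):
Base rate for B-117 is $6.45/kg.
B-117 has an FTA preferential rate, but origin Talland is not Ilon; base rate stands.
The additional-duty order on B-117 targets Ilay, not Talland; it does not apply.
Duty = 2,902 × $6.45 = $18,717.90.
Line 3 (U-444, Ilay, 4,895 units, $815,262.25):
Code U-444 is under a tariff-rate quota (threshold 1,768 units). In-quota: 1,768 units at 9%; over-quota: 3,127 units at 34%.
Pro-rata value split: in-quota = $815,262.25 × 1,768/4,895 = $294,460.40; over-quota = $815,262.25 − $294,460.40 = $520,801.85.
In-quota duty = $294,460.40 × 9% = $26,501.44. Over-quota duty = $520,801.85 × 34% = $177,072.63.
Line duty = $26,501.44 + $177,072.63 = $203,574.07.
Total = $1,791.01 + $18,717.90 + $203,574.07 = $224,082.98.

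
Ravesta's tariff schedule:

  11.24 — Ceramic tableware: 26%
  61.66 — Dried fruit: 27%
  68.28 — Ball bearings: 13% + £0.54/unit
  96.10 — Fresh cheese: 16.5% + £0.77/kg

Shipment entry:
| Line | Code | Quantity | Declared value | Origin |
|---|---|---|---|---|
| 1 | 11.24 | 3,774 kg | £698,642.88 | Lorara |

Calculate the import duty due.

Line 1 (11.24, Lorara, 3,774 kg, £698,642.88):
Base rate for 11.24 is 26%.
Duty = £698,642.88 × 26% = £181,647.15.

£181,647.15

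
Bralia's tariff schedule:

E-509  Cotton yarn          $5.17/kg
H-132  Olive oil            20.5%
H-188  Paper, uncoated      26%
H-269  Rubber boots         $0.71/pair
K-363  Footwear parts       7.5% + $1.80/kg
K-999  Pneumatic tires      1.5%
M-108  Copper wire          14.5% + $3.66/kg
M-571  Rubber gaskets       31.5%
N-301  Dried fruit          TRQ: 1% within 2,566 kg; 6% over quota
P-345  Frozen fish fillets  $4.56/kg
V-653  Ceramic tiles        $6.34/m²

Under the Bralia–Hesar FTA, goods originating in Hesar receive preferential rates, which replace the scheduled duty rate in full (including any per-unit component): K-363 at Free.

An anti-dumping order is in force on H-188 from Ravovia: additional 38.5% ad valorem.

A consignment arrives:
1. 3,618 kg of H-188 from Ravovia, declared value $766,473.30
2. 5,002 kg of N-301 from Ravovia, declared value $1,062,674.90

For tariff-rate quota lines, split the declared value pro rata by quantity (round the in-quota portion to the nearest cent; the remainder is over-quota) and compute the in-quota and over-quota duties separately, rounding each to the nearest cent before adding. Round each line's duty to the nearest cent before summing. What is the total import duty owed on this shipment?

Line 1 (H-188, Ravovia, 3,618 kg, $766,473.30):
Base rate for H-188 is 26%.
Additional duty on H-188 from Ravovia: +38.5%. Applied ad valorem rate: 26% + 38.5% = 64.5%.
Duty = $766,473.30 × 64.5% = $494,375.28.
Line 2 (N-301, Ravovia, 5,002 kg, $1,062,674.90):
Code N-301 is under a tariff-rate quota (threshold 2,566 kg). In-quota: 2,566 kg at 1%; over-quota: 2,436 kg at 6%.
Pro-rata value split: in-quota = $1,062,674.90 × 2,566/5,002 = $545,146.70; over-quota = $1,062,674.90 − $545,146.70 = $517,528.20.
In-quota duty = $545,146.70 × 1% = $5,451.47. Over-quota duty = $517,528.20 × 6% = $31,051.69.
Line duty = $5,451.47 + $31,051.69 = $36,503.16.
Total = $494,375.28 + $36,503.16 = $530,878.44.

$530,878.44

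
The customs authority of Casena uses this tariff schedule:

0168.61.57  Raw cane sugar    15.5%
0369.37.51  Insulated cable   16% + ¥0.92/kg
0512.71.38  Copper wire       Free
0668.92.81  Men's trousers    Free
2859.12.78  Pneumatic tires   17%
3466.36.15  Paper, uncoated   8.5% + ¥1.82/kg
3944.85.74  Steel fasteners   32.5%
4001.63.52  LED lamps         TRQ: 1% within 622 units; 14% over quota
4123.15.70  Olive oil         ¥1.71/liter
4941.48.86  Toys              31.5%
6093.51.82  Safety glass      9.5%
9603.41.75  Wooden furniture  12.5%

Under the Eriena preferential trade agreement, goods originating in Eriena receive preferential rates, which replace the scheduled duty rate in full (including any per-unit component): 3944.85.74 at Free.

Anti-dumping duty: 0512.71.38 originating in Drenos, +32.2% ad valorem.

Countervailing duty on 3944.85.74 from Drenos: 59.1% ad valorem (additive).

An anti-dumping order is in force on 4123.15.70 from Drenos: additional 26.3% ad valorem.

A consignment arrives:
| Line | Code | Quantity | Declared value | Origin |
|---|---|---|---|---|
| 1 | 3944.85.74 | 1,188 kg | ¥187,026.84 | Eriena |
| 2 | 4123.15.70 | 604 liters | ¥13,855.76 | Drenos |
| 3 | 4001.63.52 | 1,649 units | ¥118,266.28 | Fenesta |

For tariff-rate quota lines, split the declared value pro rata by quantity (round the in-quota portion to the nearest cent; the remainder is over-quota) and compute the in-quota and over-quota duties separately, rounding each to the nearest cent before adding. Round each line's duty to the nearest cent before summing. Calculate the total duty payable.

¥15,434.90

Line 1 (3944.85.74, Eriena, 1,188 kg, ¥187,026.84):
Base rate for 3944.85.74 is 32.5%.
Origin Eriena qualifies under the Casena–Eriena agreement and 3944.85.74 is covered: preferential rate Free applies instead.
The additional-duty order on 3944.85.74 targets Drenos, not Eriena; it does not apply.
Duty = ¥187,026.84 × 0% = ¥0.00.
Line 2 (4123.15.70, Drenos, 604 liters, ¥13,855.76):
Base rate for 4123.15.70 is ¥1.71/liter.
Additional duty on 4123.15.70 from Drenos: +26.3% ad valorem. Applied ad valorem rate = 26.3%.
Duty = ¥13,855.76 × 26.3% + 604 × ¥1.71 = ¥4,676.90.
Line 3 (4001.63.52, Fenesta, 1,649 units, ¥118,266.28):
Code 4001.63.52 is under a tariff-rate quota (threshold 622 units). In-quota: 622 units at 1%; over-quota: 1,027 units at 14%.
Pro-rata value split: in-quota = ¥118,266.28 × 622/1,649 = ¥44,609.84; over-quota = ¥118,266.28 − ¥44,609.84 = ¥73,656.44.
In-quota duty = ¥44,609.84 × 1% = ¥446.10. Over-quota duty = ¥73,656.44 × 14% = ¥10,311.90.
Line duty = ¥446.10 + ¥10,311.90 = ¥10,758.00.
Total = ¥0.00 + ¥4,676.90 + ¥10,758.00 = ¥15,434.90.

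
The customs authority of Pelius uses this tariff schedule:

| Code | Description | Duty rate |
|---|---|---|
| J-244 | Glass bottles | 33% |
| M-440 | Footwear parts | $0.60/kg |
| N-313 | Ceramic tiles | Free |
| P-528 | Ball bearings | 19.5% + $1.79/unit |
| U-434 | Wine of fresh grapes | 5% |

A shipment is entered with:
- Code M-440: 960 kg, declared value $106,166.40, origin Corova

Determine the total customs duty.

$576.00

Line 1 (M-440, Corova, 960 kg, $106,166.40):
Base rate for M-440 is $0.60/kg.
Duty = 960 × $0.60 = $576.00.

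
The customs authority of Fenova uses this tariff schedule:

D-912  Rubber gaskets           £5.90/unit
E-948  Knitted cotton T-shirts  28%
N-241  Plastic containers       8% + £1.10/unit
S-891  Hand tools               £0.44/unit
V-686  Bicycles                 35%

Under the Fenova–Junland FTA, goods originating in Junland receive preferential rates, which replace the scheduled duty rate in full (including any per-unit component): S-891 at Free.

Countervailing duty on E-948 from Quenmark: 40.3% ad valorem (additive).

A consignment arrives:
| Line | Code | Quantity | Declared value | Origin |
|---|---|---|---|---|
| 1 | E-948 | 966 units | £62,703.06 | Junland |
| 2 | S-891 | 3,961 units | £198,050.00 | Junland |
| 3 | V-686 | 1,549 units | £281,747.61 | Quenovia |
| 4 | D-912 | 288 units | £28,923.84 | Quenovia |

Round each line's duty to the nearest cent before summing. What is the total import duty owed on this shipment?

£117,867.72

Line 1 (E-948, Junland, 966 units, £62,703.06):
Base rate for E-948 is 28%.
Origin Junland is the FTA partner but E-948 is not on the preference list; base rate stands.
The additional-duty order on E-948 targets Quenmark, not Junland; it does not apply.
Duty = £62,703.06 × 28% = £17,556.86.
Line 2 (S-891, Junland, 3,961 units, £198,050.00):
Base rate for S-891 is £0.44/unit.
Origin Junland qualifies under the Fenova–Junland agreement and S-891 is covered: preferential rate Free applies instead.
Duty = £198,050.00 × 0% = £0.00.
Line 3 (V-686, Quenovia, 1,549 units, £281,747.61):
Base rate for V-686 is 35%.
Duty = £281,747.61 × 35% = £98,611.66.
Line 4 (D-912, Quenovia, 288 units, £28,923.84):
Base rate for D-912 is £5.90/unit.
Duty = 288 × £5.90 = £1,699.20.
Total = £17,556.86 + £0.00 + £98,611.66 + £1,699.20 = £117,867.72.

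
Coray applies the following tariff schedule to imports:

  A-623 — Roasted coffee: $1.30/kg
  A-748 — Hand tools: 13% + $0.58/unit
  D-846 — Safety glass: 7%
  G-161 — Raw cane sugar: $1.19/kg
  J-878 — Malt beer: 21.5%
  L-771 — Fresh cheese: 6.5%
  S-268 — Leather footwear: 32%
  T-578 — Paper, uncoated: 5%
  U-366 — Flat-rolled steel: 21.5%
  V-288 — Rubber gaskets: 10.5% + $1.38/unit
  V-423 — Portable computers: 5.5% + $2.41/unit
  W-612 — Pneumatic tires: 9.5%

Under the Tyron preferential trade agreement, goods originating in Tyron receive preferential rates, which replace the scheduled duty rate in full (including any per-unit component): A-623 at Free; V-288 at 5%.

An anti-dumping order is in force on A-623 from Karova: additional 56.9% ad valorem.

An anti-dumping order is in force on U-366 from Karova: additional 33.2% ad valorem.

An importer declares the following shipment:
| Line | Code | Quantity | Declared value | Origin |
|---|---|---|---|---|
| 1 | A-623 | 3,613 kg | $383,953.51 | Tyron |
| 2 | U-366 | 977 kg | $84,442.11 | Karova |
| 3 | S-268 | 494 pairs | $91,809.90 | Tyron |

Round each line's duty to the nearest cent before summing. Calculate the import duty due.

$75,569.00

Line 1 (A-623, Tyron, 3,613 kg, $383,953.51):
Base rate for A-623 is $1.30/kg.
Origin Tyron qualifies under the Coray–Tyron agreement and A-623 is covered: preferential rate Free applies instead.
The additional-duty order on A-623 targets Karova, not Tyron; it does not apply.
Duty = $383,953.51 × 0% = $0.00.
Line 2 (U-366, Karova, 977 kg, $84,442.11):
Base rate for U-366 is 21.5%.
Additional duty on U-366 from Karova: +33.2%. Applied ad valorem rate: 21.5% + 33.2% = 54.7%.
Duty = $84,442.11 × 54.7% = $46,189.83.
Line 3 (S-268, Tyron, 494 pairs, $91,809.90):
Base rate for S-268 is 32%.
Origin Tyron is the FTA partner but S-268 is not on the preference list; base rate stands.
Duty = $91,809.90 × 32% = $29,379.17.
Total = $0.00 + $46,189.83 + $29,379.17 = $75,569.00.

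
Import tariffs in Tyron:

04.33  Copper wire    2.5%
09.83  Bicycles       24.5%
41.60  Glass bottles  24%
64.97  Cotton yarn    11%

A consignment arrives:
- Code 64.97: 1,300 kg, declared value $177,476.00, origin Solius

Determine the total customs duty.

Line 1 (64.97, Solius, 1,300 kg, $177,476.00):
Base rate for 64.97 is 11%.
Duty = $177,476.00 × 11% = $19,522.36.

$19,522.36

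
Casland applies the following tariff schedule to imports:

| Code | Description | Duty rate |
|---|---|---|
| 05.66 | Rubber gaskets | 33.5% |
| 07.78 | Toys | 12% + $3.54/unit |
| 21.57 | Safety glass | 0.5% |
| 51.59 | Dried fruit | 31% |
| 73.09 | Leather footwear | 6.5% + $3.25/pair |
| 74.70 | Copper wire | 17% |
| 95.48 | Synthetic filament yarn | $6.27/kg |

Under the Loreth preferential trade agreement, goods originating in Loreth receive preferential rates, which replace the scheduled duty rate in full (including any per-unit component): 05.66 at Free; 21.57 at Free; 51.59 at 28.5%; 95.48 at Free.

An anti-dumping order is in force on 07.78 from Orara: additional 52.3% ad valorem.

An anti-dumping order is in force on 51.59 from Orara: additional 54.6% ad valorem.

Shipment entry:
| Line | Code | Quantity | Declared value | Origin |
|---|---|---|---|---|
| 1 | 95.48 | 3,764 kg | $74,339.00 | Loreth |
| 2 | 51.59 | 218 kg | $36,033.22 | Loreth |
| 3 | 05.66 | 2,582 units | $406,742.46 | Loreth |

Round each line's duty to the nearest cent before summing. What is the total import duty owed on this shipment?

Line 1 (95.48, Loreth, 3,764 kg, $74,339.00):
Base rate for 95.48 is $6.27/kg.
Origin Loreth qualifies under the Casland–Loreth agreement and 95.48 is covered: preferential rate Free applies instead.
Duty = $74,339.00 × 0% = $0.00.
Line 2 (51.59, Loreth, 218 kg, $36,033.22):
Base rate for 51.59 is 31%.
Origin Loreth qualifies under the Casland–Loreth agreement and 51.59 is covered: preferential rate 28.5% applies instead.
The additional-duty order on 51.59 targets Orara, not Loreth; it does not apply.
Duty = $36,033.22 × 28.5% = $10,269.47.
Line 3 (05.66, Loreth, 2,582 units, $406,742.46):
Base rate for 05.66 is 33.5%.
Origin Loreth qualifies under the Casland–Loreth agreement and 05.66 is covered: preferential rate Free applies instead.
Duty = $406,742.46 × 0% = $0.00.
Total = $0.00 + $10,269.47 + $0.00 = $10,269.47.

$10,269.47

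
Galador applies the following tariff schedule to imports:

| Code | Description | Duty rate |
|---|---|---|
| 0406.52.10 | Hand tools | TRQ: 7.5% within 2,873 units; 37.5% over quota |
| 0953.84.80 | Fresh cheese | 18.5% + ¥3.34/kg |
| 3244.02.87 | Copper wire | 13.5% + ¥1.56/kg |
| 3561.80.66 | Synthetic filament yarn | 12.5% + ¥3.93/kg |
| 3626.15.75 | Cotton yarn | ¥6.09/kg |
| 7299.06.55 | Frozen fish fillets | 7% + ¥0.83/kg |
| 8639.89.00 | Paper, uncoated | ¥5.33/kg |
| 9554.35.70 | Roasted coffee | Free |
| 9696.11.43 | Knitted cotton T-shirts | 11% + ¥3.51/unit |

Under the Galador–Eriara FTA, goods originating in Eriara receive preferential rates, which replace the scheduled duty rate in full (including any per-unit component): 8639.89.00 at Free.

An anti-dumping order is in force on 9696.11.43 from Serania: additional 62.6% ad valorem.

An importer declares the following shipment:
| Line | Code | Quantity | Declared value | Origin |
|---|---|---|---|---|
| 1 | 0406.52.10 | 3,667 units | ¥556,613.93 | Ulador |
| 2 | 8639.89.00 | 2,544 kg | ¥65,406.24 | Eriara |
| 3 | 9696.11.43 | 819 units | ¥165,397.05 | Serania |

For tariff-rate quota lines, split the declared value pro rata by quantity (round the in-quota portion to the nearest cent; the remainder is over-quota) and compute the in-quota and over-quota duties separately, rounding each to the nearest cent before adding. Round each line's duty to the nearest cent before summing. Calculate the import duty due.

Line 1 (0406.52.10, Ulador, 3,667 units, ¥556,613.93):
Code 0406.52.10 is under a tariff-rate quota (threshold 2,873 units). In-quota: 2,873 units at 7.5%; over-quota: 794 units at 37.5%.
Pro-rata value split: in-quota = ¥556,613.93 × 2,873/3,667 = ¥436,092.67; over-quota = ¥556,613.93 − ¥436,092.67 = ¥120,521.26.
In-quota duty = ¥436,092.67 × 7.5% = ¥32,706.95. Over-quota duty = ¥120,521.26 × 37.5% = ¥45,195.47.
Line duty = ¥32,706.95 + ¥45,195.47 = ¥77,902.42.
Line 2 (8639.89.00, Eriara, 2,544 kg, ¥65,406.24):
Base rate for 8639.89.00 is ¥5.33/kg.
Origin Eriara qualifies under the Galador–Eriara agreement and 8639.89.00 is covered: preferential rate Free applies instead.
Duty = ¥65,406.24 × 0% = ¥0.00.
Line 3 (9696.11.43, Serania, 819 units, ¥165,397.05):
Base rate for 9696.11.43 is 11% + ¥3.51/unit.
Additional duty on 9696.11.43 from Serania: +62.6%. Applied ad valorem rate: 11% + 62.6% = 73.6%.
Duty = ¥165,397.05 × 73.6% + 819 × ¥3.51 = ¥124,606.92.
Total = ¥77,902.42 + ¥0.00 + ¥124,606.92 = ¥202,509.34.

¥202,509.34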